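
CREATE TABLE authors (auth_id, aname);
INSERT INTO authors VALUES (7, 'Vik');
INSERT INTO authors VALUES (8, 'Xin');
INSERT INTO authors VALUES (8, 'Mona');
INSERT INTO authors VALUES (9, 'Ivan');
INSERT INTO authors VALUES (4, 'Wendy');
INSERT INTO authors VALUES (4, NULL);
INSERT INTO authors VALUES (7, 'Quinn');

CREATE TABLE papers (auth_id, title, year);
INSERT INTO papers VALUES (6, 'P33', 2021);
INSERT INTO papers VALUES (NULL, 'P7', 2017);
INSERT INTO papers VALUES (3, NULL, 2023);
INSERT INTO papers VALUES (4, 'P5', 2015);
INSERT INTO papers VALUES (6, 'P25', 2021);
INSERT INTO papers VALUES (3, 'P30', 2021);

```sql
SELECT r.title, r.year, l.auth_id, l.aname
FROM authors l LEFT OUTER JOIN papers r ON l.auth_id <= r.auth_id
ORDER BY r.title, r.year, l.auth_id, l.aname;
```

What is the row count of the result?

11

LEFT JOIN keeps every row from `authors`; unmatched rows get NULL for `papers`'s columns.
Matching on l.auth_id <= r.auth_id. A NULL in a compared column never satisfies the condition.
- l row (auth_id=7): no match → kept, r columns NULL.
- l row (auth_id=8): no match → kept, r columns NULL.
- l row (auth_id=8): no match → kept, r columns NULL.
- l row (auth_id=9): no match → kept, r columns NULL.
- l row (auth_id=4): matches 3 r row(s) → 3 output row(s).
- l row (auth_id=4): matches 3 r row(s) → 3 output row(s).
- l row (auth_id=7): no match → kept, r columns NULL.
Total: 6 matched + 5 padded = 11 rows.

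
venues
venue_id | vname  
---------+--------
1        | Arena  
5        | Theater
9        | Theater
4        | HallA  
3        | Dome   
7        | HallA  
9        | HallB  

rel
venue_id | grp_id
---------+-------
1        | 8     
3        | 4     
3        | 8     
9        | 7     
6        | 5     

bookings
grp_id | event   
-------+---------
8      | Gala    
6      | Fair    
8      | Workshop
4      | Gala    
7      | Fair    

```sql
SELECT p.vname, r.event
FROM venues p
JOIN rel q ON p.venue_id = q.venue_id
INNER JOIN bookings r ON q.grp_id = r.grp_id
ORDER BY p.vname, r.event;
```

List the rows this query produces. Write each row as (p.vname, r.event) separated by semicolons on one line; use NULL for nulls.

(Arena, Gala); (Arena, Workshop); (Dome, Gala); (Dome, Gala); (Dome, Workshop); (HallB, Fair); (Theater, Fair)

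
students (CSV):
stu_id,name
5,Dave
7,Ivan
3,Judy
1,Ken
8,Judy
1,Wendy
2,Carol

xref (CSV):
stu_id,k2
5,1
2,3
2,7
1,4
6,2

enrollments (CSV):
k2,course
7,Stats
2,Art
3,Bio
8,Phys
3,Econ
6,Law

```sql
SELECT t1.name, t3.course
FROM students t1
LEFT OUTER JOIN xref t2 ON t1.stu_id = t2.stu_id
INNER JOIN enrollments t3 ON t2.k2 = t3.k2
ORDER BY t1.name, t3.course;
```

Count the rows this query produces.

Evaluate left to right. First `students t1 LEFT JOIN xref t2` on stu_id: 8 row(s).
Then INNER JOIN `enrollments t3` on k2: keep only rows whose t2.k2 appears in t3.
Result: 3 row(s).

3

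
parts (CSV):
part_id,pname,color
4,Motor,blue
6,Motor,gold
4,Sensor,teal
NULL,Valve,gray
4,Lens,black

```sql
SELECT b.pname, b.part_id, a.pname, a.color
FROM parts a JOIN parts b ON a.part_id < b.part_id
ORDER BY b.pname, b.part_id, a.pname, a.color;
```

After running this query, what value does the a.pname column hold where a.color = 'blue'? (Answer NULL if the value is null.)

INNER JOIN keeps only pairs where the ON condition holds.
Matching on a.part_id < b.part_id. A NULL in a compared column never satisfies the condition.
Matched pairs: 3.

Motor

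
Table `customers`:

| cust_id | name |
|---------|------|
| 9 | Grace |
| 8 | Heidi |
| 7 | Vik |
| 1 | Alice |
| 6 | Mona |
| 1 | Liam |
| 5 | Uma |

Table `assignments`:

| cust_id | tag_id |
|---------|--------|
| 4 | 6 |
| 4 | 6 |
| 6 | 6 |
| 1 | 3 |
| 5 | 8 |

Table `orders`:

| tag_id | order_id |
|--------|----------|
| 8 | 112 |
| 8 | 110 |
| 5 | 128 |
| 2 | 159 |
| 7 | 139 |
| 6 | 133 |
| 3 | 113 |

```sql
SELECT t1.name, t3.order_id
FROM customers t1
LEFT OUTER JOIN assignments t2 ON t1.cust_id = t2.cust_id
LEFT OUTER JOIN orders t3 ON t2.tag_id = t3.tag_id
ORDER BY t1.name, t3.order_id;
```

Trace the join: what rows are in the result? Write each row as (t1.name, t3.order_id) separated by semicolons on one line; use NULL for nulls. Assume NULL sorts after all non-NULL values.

Evaluate left to right. First `customers t1 LEFT JOIN assignments t2` on cust_id: 7 row(s).
Then LEFT JOIN `orders t3` on tag_id: each of those 7 rows is kept; rows whose t2.tag_id has no match in t3 get NULL for t3's columns.

(Alice, 113); (Grace, NULL); (Heidi, NULL); (Liam, 113); (Mona, 133); (Uma, 110); (Uma, 112); (Vik, NULL)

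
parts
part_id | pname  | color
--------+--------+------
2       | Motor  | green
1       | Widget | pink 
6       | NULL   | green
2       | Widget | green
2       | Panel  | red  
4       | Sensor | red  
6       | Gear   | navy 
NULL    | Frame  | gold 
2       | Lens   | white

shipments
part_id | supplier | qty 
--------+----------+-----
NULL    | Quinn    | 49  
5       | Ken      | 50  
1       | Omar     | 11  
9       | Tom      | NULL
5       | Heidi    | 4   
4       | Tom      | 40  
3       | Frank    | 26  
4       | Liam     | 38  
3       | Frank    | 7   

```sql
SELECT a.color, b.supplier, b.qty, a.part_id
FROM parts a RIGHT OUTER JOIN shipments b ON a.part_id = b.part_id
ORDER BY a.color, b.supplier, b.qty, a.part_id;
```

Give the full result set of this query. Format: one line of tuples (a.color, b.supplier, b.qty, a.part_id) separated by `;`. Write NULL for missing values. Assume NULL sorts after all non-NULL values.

(pink, Omar, 11, 1); (red, Liam, 38, 4); (red, Tom, 40, 4); (NULL, Frank, 7, NULL); (NULL, Frank, 26, NULL); (NULL, Heidi, 4, NULL); (NULL, Ken, 50, NULL); (NULL, Quinn, 49, NULL); (NULL, Tom, NULL, NULL)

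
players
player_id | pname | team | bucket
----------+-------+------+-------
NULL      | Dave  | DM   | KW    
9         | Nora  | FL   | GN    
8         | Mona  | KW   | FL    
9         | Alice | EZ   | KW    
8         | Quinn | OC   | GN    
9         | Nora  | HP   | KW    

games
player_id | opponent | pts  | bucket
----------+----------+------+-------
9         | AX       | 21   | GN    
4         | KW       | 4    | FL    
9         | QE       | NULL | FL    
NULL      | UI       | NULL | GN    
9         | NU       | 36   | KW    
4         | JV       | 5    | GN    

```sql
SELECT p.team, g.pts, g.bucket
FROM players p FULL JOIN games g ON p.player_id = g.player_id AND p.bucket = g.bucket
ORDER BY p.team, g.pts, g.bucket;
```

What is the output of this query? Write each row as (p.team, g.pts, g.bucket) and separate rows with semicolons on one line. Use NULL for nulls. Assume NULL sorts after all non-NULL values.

FULL OUTER JOIN keeps every row from both sides; unmatched rows get NULL for the other side's columns.
Matching on p.player_id = g.player_id AND p.bucket = g.bucket. A NULL in a compared column never satisfies the condition.
- p (player_id=NULL, bucket=KW) has no partner → padded with NULL.
- p (player_id=9, bucket=GN) pairs with 1 row(s) of g.
- p (player_id=8, bucket=FL) has no partner → padded with NULL.
- p (player_id=9, bucket=KW) pairs with 1 row(s) of g.
- p (player_id=8, bucket=GN) has no partner → padded with NULL.
- p (player_id=9, bucket=KW) pairs with 1 row(s) of g.
- 4 row(s) from g found no p partner → padded with NULL.
After projecting and ordering:
p.team | g.pts | g.bucket
DM | NULL | NULL
EZ | 36 | KW
FL | 21 | GN
HP | 36 | KW
KW | NULL | NULL
OC | NULL | NULL
NULL | 4 | FL
NULL | 5 | GN
NULL | NULL | FL
NULL | NULL | GN

(DM, NULL, NULL); (EZ, 36, KW); (FL, 21, GN); (HP, 36, KW); (KW, NULL, NULL); (OC, NULL, NULL); (NULL, 4, FL); (NULL, 5, GN); (NULL, NULL, FL); (NULL, NULL, GN)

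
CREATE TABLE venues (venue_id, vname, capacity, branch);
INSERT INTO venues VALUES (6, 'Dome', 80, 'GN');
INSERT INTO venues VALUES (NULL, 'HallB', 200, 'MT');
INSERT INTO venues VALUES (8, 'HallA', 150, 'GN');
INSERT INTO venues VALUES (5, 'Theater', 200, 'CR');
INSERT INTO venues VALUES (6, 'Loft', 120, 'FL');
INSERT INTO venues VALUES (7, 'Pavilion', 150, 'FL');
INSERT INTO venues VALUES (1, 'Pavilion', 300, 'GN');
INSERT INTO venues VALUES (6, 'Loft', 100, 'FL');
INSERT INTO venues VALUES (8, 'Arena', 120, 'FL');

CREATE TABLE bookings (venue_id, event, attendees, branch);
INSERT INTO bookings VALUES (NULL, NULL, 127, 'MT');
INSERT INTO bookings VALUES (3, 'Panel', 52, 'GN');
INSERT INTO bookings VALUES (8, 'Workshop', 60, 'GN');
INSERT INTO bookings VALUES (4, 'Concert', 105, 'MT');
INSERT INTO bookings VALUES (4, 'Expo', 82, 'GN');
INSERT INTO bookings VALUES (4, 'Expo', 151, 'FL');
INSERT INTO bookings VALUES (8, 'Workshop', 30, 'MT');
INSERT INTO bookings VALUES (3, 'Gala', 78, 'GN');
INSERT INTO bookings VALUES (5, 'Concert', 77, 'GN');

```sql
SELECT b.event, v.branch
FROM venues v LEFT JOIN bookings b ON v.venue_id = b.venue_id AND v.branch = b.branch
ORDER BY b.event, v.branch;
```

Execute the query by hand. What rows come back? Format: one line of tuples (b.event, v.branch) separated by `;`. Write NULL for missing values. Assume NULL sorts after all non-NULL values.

(Workshop, GN); (NULL, CR); (NULL, FL); (NULL, FL); (NULL, FL); (NULL, FL); (NULL, GN); (NULL, GN); (NULL, MT)

LEFT JOIN keeps every row from `venues`; unmatched rows get NULL for `bookings`'s columns.
Matching on v.venue_id = b.venue_id AND v.branch = b.branch. A NULL in a compared column never satisfies the condition.
- v row (venue_id=6, branch=GN): no match → kept, b columns NULL.
- v row (venue_id=NULL, branch=MT): no match → kept, b columns NULL.
- v row (venue_id=8, branch=GN): matches 1 b row(s) → 1 output row(s).
- v row (venue_id=5, branch=CR): no match → kept, b columns NULL.
- v row (venue_id=6, branch=FL): no match → kept, b columns NULL.
- v row (venue_id=7, branch=FL): no match → kept, b columns NULL.
- v row (venue_id=1, branch=GN): no match → kept, b columns NULL.
- v row (venue_id=6, branch=FL): no match → kept, b columns NULL.
- v row (venue_id=8, branch=FL): no match → kept, b columns NULL.
After projecting and ordering:
b.event | v.branch
Workshop | GN
NULL | CR
NULL | FL
NULL | FL
NULL | FL
NULL | FL
NULL | GN
NULL | GN
NULL | MT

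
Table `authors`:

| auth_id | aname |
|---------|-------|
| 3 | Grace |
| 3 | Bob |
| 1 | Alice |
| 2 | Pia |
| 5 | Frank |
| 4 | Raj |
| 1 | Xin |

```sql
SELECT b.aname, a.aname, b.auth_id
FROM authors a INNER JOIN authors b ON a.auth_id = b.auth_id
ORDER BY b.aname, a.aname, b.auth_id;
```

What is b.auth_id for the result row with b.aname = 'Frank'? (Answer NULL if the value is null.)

5

INNER JOIN keeps only pairs where the ON condition holds.
Matching on a.auth_id = b.auth_id.
Matched pairs: 11.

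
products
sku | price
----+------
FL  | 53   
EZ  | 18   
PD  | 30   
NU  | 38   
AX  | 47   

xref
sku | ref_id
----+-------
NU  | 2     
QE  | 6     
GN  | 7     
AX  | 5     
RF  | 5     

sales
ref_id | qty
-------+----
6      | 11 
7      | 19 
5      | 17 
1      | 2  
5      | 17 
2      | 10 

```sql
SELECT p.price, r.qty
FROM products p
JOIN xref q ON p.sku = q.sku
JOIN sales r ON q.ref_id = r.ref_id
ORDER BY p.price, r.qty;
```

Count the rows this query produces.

3

Evaluate left to right. First `products p INNER JOIN xref q` on sku: 2 row(s).
Then INNER JOIN `sales r` on ref_id: keep only rows whose q.ref_id appears in r.
Result: 3 row(s).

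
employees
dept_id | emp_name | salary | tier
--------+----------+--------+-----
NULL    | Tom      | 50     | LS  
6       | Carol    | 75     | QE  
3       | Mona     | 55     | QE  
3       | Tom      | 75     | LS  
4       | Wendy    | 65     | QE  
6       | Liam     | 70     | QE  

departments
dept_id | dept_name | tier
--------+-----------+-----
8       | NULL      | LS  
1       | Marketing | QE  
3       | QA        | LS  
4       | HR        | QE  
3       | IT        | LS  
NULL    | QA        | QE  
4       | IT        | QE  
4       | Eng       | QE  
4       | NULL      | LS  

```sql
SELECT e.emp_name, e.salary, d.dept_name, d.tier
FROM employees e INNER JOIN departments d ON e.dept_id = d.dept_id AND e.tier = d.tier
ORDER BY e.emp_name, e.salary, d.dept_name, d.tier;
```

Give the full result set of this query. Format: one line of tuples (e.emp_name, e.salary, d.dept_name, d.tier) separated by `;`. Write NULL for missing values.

(Tom, 75, IT, LS); (Tom, 75, QA, LS); (Wendy, 65, Eng, QE); (Wendy, 65, HR, QE); (Wendy, 65, IT, QE)

INNER JOIN keeps only pairs where the ON condition holds.
Matching on e.dept_id = d.dept_id AND e.tier = d.tier. A NULL in a compared column never satisfies the condition.
Matched pairs: 5.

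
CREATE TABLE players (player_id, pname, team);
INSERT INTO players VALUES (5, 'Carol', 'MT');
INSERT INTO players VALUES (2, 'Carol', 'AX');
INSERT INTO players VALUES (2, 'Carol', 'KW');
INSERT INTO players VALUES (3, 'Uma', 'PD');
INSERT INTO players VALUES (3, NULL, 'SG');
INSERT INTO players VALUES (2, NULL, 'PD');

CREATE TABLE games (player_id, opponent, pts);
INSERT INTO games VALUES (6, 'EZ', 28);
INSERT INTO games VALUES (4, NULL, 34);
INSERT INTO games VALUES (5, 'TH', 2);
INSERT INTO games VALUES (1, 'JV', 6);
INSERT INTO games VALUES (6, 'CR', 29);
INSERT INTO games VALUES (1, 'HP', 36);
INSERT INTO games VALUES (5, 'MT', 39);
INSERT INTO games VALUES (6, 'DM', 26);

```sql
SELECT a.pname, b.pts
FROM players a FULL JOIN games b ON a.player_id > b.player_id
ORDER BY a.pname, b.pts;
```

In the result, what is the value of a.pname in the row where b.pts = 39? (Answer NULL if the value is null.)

FULL OUTER JOIN keeps every row from both sides; unmatched rows get NULL for the other side's columns.
Matching on a.player_id > b.player_id.
Matched pairs: 13; unmatched a rows kept: 0; unmatched b rows kept: 5.

NULL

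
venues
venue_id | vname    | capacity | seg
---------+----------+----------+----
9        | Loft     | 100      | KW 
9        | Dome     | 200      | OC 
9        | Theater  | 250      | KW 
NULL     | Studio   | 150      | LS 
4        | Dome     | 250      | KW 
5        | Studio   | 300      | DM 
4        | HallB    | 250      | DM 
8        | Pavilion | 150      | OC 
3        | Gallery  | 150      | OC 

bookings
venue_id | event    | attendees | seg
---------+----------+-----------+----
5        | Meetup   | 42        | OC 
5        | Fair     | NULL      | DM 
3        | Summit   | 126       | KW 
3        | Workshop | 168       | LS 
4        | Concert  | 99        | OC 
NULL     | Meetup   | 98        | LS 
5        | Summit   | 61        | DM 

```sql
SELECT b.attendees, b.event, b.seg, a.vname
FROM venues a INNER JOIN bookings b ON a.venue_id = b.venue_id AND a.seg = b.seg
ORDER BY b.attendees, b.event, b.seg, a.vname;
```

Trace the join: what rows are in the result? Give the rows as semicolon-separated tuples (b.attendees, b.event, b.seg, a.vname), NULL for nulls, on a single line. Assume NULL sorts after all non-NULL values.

(61, Summit, DM, Studio); (NULL, Fair, DM, Studio)

INNER JOIN keeps only pairs where the ON condition holds.
Matching on a.venue_id = b.venue_id AND a.seg = b.seg. A NULL in a compared column never satisfies the condition.
- venue_id=9, seg=KW: no matching b row, dropped.
- venue_id=9, seg=OC: no matching b row, dropped.
- venue_id=9, seg=KW: no matching b row, dropped.
- venue_id=NULL, seg=LS: no matching b row, dropped.
- venue_id=4, seg=KW: no matching b row, dropped.
- venue_id=5, seg=DM: 2 matching b row(s), so 2 row(s) emitted.
- venue_id=4, seg=DM: no matching b row, dropped.
- venue_id=8, seg=OC: no matching b row, dropped.
- venue_id=3, seg=OC: no matching b row, dropped.
After projecting and ordering:
b.attendees | b.event | b.seg | a.vname
61 | Summit | DM | Studio
NULL | Fair | DM | Studio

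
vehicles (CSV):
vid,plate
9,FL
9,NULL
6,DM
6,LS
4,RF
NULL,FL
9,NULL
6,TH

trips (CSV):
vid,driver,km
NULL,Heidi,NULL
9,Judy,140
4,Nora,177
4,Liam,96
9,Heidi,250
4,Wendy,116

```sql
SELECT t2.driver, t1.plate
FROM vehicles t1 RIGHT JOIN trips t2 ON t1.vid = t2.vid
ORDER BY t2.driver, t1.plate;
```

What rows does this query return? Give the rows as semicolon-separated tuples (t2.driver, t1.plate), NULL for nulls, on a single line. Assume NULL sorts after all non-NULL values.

RIGHT JOIN keeps every row from `trips`; unmatched rows get NULL for `vehicles`'s columns.
Matching on t1.vid = t2.vid. A NULL in a compared column never satisfies the condition.
- t1 (vid=9) pairs with 2 row(s) of t2.
- t1 (vid=9) pairs with 2 row(s) of t2.
- t1 (vid=6) has no partner in t2.
- t1 (vid=6) has no partner in t2.
- t1 (vid=4) pairs with 3 row(s) of t2.
- t1 (vid=NULL) has no partner in t2.
- t1 (vid=9) pairs with 2 row(s) of t2.
- t1 (vid=6) has no partner in t2.
- 1 row(s) from t2 found no t1 partner → padded with NULL.
After projecting and ordering:
t2.driver | t1.plate
Heidi | FL
Heidi | NULL
Heidi | NULL
Heidi | NULL
Judy | FL
Judy | NULL
Judy | NULL
Liam | RF
Nora | RF
Wendy | RF

(Heidi, FL); (Heidi, NULL); (Heidi, NULL); (Heidi, NULL); (Judy, FL); (Judy, NULL); (Judy, NULL); (Liam, RF); (Nora, RF); (Wendy, RF)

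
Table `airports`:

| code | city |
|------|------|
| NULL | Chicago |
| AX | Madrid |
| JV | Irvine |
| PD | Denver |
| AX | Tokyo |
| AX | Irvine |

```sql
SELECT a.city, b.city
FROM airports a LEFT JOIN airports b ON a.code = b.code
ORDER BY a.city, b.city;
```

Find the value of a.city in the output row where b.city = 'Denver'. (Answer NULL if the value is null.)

Denver

LEFT JOIN keeps every row from `airports a`; unmatched rows get NULL for `airports b`'s columns.
Matching on a.code = b.code. A NULL in a compared column never satisfies the condition.
- a row (code=NULL): no match → kept, b columns NULL.
- a row (code=AX): matches 3 b row(s) → 3 output row(s).
- a row (code=JV): matches 1 b row(s) → 1 output row(s).
- a row (code=PD): matches 1 b row(s) → 1 output row(s).
- a row (code=AX): matches 3 b row(s) → 3 output row(s).
- a row (code=AX): matches 3 b row(s) → 3 output row(s).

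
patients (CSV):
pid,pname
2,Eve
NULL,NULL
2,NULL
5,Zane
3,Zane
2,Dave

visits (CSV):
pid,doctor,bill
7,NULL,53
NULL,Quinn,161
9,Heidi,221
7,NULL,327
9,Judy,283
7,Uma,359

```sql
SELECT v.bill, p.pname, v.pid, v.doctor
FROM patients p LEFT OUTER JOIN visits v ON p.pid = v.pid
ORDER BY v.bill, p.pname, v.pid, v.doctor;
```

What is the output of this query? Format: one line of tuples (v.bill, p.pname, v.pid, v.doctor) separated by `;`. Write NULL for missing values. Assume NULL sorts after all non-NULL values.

(NULL, Dave, NULL, NULL); (NULL, Eve, NULL, NULL); (NULL, Zane, NULL, NULL); (NULL, Zane, NULL, NULL); (NULL, NULL, NULL, NULL); (NULL, NULL, NULL, NULL)

LEFT JOIN keeps every row from `patients`; unmatched rows get NULL for `visits`'s columns.
Matching on p.pid = v.pid. A NULL in a compared column never satisfies the condition.
- p row (pid=2): no match → kept, v columns NULL.
- p row (pid=NULL): no match → kept, v columns NULL.
- p row (pid=2): no match → kept, v columns NULL.
- p row (pid=5): no match → kept, v columns NULL.
- p row (pid=3): no match → kept, v columns NULL.
- p row (pid=2): no match → kept, v columns NULL.
After projecting and ordering:
v.bill | p.pname | v.pid | v.doctor
NULL | Dave | NULL | NULL
NULL | Eve | NULL | NULL
NULL | Zane | NULL | NULL
NULL | Zane | NULL | NULL
NULL | NULL | NULL | NULL
NULL | NULL | NULL | NULL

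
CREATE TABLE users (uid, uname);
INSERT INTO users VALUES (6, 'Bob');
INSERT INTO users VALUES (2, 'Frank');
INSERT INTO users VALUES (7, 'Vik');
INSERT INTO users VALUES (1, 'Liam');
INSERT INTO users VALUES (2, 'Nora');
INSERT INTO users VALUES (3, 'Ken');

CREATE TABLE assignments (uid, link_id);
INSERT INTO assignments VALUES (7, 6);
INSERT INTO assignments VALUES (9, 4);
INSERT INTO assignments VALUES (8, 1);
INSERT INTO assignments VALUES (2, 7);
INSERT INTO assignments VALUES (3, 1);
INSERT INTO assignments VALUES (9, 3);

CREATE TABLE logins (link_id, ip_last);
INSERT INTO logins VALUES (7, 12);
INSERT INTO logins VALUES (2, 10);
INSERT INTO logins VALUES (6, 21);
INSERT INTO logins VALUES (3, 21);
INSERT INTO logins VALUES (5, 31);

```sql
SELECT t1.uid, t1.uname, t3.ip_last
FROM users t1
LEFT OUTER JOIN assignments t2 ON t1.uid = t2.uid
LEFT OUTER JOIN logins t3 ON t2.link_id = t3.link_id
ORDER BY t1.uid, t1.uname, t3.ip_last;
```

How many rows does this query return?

6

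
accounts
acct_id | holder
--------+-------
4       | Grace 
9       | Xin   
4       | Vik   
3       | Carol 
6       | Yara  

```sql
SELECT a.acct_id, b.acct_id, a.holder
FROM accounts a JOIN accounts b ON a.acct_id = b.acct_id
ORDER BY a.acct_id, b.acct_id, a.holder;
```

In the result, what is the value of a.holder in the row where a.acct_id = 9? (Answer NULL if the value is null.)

Xin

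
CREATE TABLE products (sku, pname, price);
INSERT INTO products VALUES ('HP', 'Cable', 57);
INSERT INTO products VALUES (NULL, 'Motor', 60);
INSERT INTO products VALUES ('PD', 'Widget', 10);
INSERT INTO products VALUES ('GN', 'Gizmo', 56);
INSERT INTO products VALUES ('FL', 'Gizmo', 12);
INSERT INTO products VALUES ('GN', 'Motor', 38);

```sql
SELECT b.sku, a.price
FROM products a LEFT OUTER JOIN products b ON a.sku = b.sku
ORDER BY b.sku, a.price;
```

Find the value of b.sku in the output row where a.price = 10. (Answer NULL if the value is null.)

PD

LEFT JOIN keeps every row from `products a`; unmatched rows get NULL for `products b`'s columns.
Matching on a.sku = b.sku. A NULL in a compared column never satisfies the condition.
- a[0] sku=HP → 1 match(es) in b → 1 row(s).
- a[1] sku=NULL → no match; kept with NULLs on the b side.
- a[2] sku=PD → 1 match(es) in b → 1 row(s).
- a[3] sku=GN → 2 match(es) in b → 2 row(s).
- a[4] sku=FL → 1 match(es) in b → 1 row(s).
- a[5] sku=GN → 2 match(es) in b → 2 row(s).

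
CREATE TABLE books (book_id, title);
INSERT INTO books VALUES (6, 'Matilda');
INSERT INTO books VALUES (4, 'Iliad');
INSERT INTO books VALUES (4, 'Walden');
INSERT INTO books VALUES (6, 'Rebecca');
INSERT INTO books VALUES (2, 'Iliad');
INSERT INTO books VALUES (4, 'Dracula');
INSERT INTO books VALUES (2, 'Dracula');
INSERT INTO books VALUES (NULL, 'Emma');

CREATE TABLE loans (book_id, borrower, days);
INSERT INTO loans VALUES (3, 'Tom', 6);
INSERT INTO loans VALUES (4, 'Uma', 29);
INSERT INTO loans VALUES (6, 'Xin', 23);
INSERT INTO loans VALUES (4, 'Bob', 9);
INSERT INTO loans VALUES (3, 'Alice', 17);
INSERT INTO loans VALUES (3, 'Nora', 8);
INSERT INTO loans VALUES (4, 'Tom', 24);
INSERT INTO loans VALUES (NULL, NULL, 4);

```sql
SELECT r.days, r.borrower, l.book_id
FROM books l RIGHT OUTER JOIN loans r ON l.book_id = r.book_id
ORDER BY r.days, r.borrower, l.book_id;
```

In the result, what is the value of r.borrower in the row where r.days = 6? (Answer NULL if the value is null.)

RIGHT JOIN keeps every row from `loans`; unmatched rows get NULL for `books`'s columns.
Matching on l.book_id = r.book_id. A NULL in a compared column never satisfies the condition.
Matched pairs: 11; unmatched r rows kept: 4.

Tom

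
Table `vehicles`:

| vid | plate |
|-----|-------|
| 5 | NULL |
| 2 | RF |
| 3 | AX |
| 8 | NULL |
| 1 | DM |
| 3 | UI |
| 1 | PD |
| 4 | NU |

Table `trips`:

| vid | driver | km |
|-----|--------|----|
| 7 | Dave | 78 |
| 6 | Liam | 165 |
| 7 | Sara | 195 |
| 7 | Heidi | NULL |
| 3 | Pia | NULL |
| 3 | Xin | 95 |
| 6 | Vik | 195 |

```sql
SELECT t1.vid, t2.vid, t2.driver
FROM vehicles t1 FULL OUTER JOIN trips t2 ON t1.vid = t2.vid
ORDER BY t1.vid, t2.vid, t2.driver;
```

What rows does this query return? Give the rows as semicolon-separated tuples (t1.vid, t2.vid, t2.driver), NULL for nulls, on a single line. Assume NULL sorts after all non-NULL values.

FULL OUTER JOIN keeps every row from both sides; unmatched rows get NULL for the other side's columns.
Matching on t1.vid = t2.vid.
- t1 (vid=5) has no partner → padded with NULL.
- t1 (vid=2) has no partner → padded with NULL.
- t1 (vid=3) pairs with 2 row(s) of t2.
- t1 (vid=8) has no partner → padded with NULL.
- t1 (vid=1) has no partner → padded with NULL.
- t1 (vid=3) pairs with 2 row(s) of t2.
- t1 (vid=1) has no partner → padded with NULL.
- t1 (vid=4) has no partner → padded with NULL.
- 5 row(s) from t2 found no t1 partner → padded with NULL.

(1, NULL, NULL); (1, NULL, NULL); (2, NULL, NULL); (3, 3, Pia); (3, 3, Pia); (3, 3, Xin); (3, 3, Xin); (4, NULL, NULL); (5, NULL, NULL); (8, NULL, NULL); (NULL, 6, Liam); (NULL, 6, Vik); (NULL, 7, Dave); (NULL, 7, Heidi); (NULL, 7, Sara)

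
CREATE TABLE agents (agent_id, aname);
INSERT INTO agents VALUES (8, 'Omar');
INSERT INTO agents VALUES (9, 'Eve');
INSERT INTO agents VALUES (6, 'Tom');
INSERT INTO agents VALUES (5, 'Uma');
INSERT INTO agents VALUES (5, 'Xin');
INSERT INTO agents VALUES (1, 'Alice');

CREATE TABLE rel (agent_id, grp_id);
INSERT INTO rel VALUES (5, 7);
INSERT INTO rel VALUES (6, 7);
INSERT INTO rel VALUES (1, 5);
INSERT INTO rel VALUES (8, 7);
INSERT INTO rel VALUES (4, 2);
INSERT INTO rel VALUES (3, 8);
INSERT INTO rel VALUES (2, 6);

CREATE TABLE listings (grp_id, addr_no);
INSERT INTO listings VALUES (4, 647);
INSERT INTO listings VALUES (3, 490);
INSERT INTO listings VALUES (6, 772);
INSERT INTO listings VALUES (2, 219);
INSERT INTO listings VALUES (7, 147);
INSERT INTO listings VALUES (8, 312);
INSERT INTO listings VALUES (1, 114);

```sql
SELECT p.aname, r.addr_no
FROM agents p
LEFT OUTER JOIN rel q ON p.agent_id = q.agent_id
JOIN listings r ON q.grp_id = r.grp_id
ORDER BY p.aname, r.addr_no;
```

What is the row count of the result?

Evaluate left to right. First `agents p LEFT JOIN rel q` on agent_id: 6 row(s).
Then INNER JOIN `listings r` on grp_id: keep only rows whose q.grp_id appears in r.
Result: 4 row(s).

4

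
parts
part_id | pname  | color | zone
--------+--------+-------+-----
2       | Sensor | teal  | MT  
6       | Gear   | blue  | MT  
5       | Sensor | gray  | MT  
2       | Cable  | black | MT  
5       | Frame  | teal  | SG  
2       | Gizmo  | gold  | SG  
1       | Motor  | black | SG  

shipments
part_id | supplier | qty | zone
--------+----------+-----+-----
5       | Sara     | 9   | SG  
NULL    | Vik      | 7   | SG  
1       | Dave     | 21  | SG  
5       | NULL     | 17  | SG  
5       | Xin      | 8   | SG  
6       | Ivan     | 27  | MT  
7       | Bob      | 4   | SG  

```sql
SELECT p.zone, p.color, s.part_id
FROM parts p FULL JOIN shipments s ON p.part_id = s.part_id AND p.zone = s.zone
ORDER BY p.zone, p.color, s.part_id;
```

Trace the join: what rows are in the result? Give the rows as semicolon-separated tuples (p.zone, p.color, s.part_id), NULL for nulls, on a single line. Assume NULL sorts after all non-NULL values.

FULL OUTER JOIN keeps every row from both sides; unmatched rows get NULL for the other side's columns.
Matching on p.part_id = s.part_id AND p.zone = s.zone. A NULL in a compared column never satisfies the condition.
- p[0] part_id=2, zone=MT → no match; kept with NULLs on the s side.
- p[1] part_id=6, zone=MT → 1 match(es) in s → 1 row(s).
- p[2] part_id=5, zone=MT → no match; kept with NULLs on the s side.
- p[3] part_id=2, zone=MT → no match; kept with NULLs on the s side.
- p[4] part_id=5, zone=SG → 3 match(es) in s → 3 row(s).
- p[5] part_id=2, zone=SG → no match; kept with NULLs on the s side.
- p[6] part_id=1, zone=SG → 1 match(es) in s → 1 row(s).
- 2 s row(s) had no p match → kept, p columns NULL.

(MT, black, NULL); (MT, blue, 6); (MT, gray, NULL); (MT, teal, NULL); (SG, black, 1); (SG, gold, NULL); (SG, teal, 5); (SG, teal, 5); (SG, teal, 5); (NULL, NULL, 7); (NULL, NULL, NULL)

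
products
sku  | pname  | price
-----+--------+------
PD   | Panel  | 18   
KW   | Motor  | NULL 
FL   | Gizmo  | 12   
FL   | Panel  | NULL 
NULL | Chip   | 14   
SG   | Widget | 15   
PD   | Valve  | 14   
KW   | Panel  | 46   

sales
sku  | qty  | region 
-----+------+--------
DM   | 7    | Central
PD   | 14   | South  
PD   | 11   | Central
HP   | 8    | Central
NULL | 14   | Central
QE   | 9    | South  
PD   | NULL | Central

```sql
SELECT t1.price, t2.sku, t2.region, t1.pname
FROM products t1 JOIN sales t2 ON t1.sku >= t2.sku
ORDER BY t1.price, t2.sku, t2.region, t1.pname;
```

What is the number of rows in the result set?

22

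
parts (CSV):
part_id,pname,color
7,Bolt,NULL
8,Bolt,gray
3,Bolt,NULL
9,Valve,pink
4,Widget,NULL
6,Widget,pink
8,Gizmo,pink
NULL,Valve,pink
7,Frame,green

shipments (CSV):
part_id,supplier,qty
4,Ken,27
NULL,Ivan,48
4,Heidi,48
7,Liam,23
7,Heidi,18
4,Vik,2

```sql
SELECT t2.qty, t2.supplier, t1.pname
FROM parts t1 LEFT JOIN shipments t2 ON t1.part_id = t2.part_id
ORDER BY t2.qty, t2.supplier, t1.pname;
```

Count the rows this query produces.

13

LEFT JOIN keeps every row from `parts`; unmatched rows get NULL for `shipments`'s columns.
Matching on t1.part_id = t2.part_id. A NULL in a compared column never satisfies the condition.
Matched pairs: 7; unmatched t1 rows kept: 6.
Total: 7 matched + 6 padded = 13 rows.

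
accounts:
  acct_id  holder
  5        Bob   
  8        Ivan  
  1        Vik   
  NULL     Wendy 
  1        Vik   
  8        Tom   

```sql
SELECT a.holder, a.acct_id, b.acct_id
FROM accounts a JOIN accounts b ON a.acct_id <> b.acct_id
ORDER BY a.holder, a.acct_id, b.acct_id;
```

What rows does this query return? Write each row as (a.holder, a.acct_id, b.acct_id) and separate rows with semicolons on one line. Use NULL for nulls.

(Bob, 5, 1); (Bob, 5, 1); (Bob, 5, 8); (Bob, 5, 8); (Ivan, 8, 1); (Ivan, 8, 1); (Ivan, 8, 5); (Tom, 8, 1); (Tom, 8, 1); (Tom, 8, 5); (Vik, 1, 5); (Vik, 1, 5); (Vik, 1, 8); (Vik, 1, 8); (Vik, 1, 8); (Vik, 1, 8)

INNER JOIN keeps only pairs where the ON condition holds.
Matching on a.acct_id <> b.acct_id. A NULL in a compared column never satisfies the condition.
- a[0] acct_id=5 → 4 match(es) in b → 4 row(s).
- a[1] acct_id=8 → 3 match(es) in b → 3 row(s).
- a[2] acct_id=1 → 3 match(es) in b → 3 row(s).
- a[3] acct_id=NULL → no match; dropped.
- a[4] acct_id=1 → 3 match(es) in b → 3 row(s).
- a[5] acct_id=8 → 3 match(es) in b → 3 row(s).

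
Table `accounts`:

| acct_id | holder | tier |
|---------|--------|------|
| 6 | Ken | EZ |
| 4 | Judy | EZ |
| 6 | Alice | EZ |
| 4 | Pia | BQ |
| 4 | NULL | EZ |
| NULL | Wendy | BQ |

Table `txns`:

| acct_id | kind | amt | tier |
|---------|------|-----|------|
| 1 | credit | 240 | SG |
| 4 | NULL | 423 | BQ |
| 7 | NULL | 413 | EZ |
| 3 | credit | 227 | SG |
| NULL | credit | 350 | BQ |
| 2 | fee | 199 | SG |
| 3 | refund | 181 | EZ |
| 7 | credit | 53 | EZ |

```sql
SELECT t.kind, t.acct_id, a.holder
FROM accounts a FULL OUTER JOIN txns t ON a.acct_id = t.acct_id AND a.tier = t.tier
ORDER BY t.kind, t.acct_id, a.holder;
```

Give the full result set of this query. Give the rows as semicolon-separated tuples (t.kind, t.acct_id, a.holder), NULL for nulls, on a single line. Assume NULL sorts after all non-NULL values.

FULL OUTER JOIN keeps every row from both sides; unmatched rows get NULL for the other side's columns.
Matching on a.acct_id = t.acct_id AND a.tier = t.tier. A NULL in a compared column never satisfies the condition.
- a[0] acct_id=6, tier=EZ → no match; kept with NULLs on the t side.
- a[1] acct_id=4, tier=EZ → no match; kept with NULLs on the t side.
- a[2] acct_id=6, tier=EZ → no match; kept with NULLs on the t side.
- a[3] acct_id=4, tier=BQ → 1 match(es) in t → 1 row(s).
- a[4] acct_id=4, tier=EZ → no match; kept with NULLs on the t side.
- a[5] acct_id=NULL, tier=BQ → no match; kept with NULLs on the t side.
- 7 row(s) from t found no a partner → padded with NULL.

(credit, 1, NULL); (credit, 3, NULL); (credit, 7, NULL); (credit, NULL, NULL); (fee, 2, NULL); (refund, 3, NULL); (NULL, 4, Pia); (NULL, 7, NULL); (NULL, NULL, Alice); (NULL, NULL, Judy); (NULL, NULL, Ken); (NULL, NULL, Wendy); (NULL, NULL, NULL)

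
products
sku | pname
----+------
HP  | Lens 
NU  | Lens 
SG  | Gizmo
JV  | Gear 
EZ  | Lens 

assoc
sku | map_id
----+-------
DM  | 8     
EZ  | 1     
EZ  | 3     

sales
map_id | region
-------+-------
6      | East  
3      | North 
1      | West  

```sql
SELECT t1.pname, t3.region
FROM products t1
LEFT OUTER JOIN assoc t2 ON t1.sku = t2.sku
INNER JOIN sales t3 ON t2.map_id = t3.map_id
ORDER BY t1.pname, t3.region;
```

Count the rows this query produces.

2

Joins associate left-to-right: products LEFT JOIN assoc on sku gives 6 intermediate row(s).
Then INNER JOIN `sales t3` on map_id: keep only rows whose t2.map_id appears in t3.
Result: 2 row(s).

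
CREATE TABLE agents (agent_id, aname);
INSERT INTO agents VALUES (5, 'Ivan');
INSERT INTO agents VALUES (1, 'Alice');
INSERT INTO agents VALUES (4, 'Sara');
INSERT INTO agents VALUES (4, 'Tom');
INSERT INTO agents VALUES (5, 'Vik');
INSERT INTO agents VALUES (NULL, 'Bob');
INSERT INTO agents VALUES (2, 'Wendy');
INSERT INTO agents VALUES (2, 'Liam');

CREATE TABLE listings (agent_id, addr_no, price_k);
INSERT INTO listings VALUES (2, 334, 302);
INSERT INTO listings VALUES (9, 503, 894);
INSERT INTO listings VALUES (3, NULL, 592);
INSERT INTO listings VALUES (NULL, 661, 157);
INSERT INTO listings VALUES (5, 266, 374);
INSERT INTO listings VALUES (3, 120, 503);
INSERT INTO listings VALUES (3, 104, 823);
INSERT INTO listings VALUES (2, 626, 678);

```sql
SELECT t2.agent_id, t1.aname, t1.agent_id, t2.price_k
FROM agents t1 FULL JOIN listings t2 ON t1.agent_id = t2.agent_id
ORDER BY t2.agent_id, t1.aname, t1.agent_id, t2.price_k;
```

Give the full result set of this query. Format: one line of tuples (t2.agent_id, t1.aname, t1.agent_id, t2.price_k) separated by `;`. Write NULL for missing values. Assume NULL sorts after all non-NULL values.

FULL OUTER JOIN keeps every row from both sides; unmatched rows get NULL for the other side's columns.
Matching on t1.agent_id = t2.agent_id. A NULL in a compared column never satisfies the condition.
- t1[0] agent_id=5 → 1 match(es) in t2 → 1 row(s).
- t1[1] agent_id=1 → no match; kept with NULLs on the t2 side.
- t1[2] agent_id=4 → no match; kept with NULLs on the t2 side.
- t1[3] agent_id=4 → no match; kept with NULLs on the t2 side.
- t1[4] agent_id=5 → 1 match(es) in t2 → 1 row(s).
- t1[5] agent_id=NULL → no match; kept with NULLs on the t2 side.
- t1[6] agent_id=2 → 2 match(es) in t2 → 2 row(s).
- t1[7] agent_id=2 → 2 match(es) in t2 → 2 row(s).
- plus 5 unmatched t2 row(s), each kept with NULL t1 columns.

(2, Liam, 2, 302); (2, Liam, 2, 678); (2, Wendy, 2, 302); (2, Wendy, 2, 678); (3, NULL, NULL, 503); (3, NULL, NULL, 592); (3, NULL, NULL, 823); (5, Ivan, 5, 374); (5, Vik, 5, 374); (9, NULL, NULL, 894); (NULL, Alice, 1, NULL); (NULL, Bob, NULL, NULL); (NULL, Sara, 4, NULL); (NULL, Tom, 4, NULL); (NULL, NULL, NULL, 157)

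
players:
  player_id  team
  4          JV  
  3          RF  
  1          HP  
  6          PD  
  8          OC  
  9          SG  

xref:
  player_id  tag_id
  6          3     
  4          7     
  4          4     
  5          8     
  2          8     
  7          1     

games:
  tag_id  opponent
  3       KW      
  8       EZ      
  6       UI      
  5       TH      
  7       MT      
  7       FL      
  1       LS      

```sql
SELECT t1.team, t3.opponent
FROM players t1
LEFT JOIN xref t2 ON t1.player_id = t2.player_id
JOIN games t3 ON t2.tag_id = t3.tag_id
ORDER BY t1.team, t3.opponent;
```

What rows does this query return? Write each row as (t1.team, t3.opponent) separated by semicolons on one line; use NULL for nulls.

Step 1 — t1 LEFT JOIN t2 on player_id → 7 row(s).
Then INNER JOIN `games t3` on tag_id: keep only rows whose t2.tag_id appears in t3.

(JV, FL); (JV, MT); (PD, KW)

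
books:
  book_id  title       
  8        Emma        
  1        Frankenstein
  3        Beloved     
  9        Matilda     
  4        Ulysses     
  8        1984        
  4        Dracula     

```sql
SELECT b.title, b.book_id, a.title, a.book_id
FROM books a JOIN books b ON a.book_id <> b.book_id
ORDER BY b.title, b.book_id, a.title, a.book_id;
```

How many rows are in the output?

38

INNER JOIN keeps only pairs where the ON condition holds.
Matching on a.book_id <> b.book_id.
- a (book_id=8) pairs with 5 row(s) of b.
- a (book_id=1) pairs with 6 row(s) of b.
- a (book_id=3) pairs with 6 row(s) of b.
- a (book_id=9) pairs with 6 row(s) of b.
- a (book_id=4) pairs with 5 row(s) of b.
- a (book_id=8) pairs with 5 row(s) of b.
- a (book_id=4) pairs with 5 row(s) of b.
Total: 38 rows.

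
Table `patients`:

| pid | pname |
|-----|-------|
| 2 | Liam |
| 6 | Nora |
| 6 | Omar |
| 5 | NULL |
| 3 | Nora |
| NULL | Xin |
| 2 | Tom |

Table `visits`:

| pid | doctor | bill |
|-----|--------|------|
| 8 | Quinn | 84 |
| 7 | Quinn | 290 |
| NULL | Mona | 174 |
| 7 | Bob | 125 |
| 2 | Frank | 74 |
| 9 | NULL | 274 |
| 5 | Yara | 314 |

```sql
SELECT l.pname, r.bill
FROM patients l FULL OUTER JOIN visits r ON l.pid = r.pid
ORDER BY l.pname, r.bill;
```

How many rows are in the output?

FULL OUTER JOIN keeps every row from both sides; unmatched rows get NULL for the other side's columns.
Matching on l.pid = r.pid. A NULL in a compared column never satisfies the condition.
Matched pairs: 3; unmatched l rows kept: 4; unmatched r rows kept: 5.
Total: 3 matched + 9 padded = 12 rows.

12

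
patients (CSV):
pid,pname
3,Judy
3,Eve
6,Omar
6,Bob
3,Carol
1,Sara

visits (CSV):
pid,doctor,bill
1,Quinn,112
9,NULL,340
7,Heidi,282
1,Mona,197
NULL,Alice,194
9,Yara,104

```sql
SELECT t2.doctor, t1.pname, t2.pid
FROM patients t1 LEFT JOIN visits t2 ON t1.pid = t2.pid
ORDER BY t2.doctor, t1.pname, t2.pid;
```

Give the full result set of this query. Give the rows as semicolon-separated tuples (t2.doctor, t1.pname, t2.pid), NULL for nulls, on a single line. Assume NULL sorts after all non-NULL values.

LEFT JOIN keeps every row from `patients`; unmatched rows get NULL for `visits`'s columns.
Matching on t1.pid = t2.pid. A NULL in a compared column never satisfies the condition.
- t1[0] pid=3 → no match; kept with NULLs on the t2 side.
- t1[1] pid=3 → no match; kept with NULLs on the t2 side.
- t1[2] pid=6 → no match; kept with NULLs on the t2 side.
- t1[3] pid=6 → no match; kept with NULLs on the t2 side.
- t1[4] pid=3 → no match; kept with NULLs on the t2 side.
- t1[5] pid=1 → 2 match(es) in t2 → 2 row(s).
After projecting and ordering:
t2.doctor | t1.pname | t2.pid
Mona | Sara | 1
Quinn | Sara | 1
NULL | Bob | NULL
NULL | Carol | NULL
NULL | Eve | NULL
NULL | Judy | NULL
NULL | Omar | NULL

(Mona, Sara, 1); (Quinn, Sara, 1); (NULL, Bob, NULL); (NULL, Carol, NULL); (NULL, Eve, NULL); (NULL, Judy, NULL); (NULL, Omar, NULL)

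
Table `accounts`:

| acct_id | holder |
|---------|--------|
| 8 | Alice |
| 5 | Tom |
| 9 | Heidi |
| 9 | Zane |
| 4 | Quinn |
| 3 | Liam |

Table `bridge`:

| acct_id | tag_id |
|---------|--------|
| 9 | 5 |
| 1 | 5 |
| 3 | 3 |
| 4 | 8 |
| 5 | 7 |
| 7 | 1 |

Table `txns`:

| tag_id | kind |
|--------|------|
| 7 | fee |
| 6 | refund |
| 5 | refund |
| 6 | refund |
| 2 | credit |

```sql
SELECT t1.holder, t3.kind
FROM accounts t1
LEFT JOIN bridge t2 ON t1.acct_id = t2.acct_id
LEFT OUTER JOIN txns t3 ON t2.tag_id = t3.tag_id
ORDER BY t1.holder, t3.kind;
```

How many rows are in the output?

Joins associate left-to-right: accounts LEFT JOIN bridge on acct_id gives 6 intermediate row(s).
Then LEFT JOIN `txns t3` on tag_id: each of those 6 rows is kept; rows whose t2.tag_id has no match in t3 get NULL for t3's columns.
Result: 6 row(s).

6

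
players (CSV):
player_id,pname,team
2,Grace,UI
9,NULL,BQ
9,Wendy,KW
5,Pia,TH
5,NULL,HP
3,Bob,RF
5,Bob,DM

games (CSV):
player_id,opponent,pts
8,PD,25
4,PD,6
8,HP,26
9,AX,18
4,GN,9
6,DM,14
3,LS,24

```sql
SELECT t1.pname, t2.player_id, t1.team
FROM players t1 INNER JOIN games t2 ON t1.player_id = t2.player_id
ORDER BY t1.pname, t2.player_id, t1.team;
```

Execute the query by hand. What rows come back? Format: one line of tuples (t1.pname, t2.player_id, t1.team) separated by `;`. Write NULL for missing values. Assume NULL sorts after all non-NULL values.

INNER JOIN keeps only pairs where the ON condition holds.
Matching on t1.player_id = t2.player_id.
- player_id=2: no matching t2 row, dropped.
- player_id=9: 1 matching t2 row(s), so 1 row(s) emitted.
- player_id=9: 1 matching t2 row(s), so 1 row(s) emitted.
- player_id=5: no matching t2 row, dropped.
- player_id=5: no matching t2 row, dropped.
- player_id=3: 1 matching t2 row(s), so 1 row(s) emitted.
- player_id=5: no matching t2 row, dropped.
After projecting and ordering:
t1.pname | t2.player_id | t1.team
Bob | 3 | RF
Wendy | 9 | KW
NULL | 9 | BQ

(Bob, 3, RF); (Wendy, 9, KW); (NULL, 9, BQ)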